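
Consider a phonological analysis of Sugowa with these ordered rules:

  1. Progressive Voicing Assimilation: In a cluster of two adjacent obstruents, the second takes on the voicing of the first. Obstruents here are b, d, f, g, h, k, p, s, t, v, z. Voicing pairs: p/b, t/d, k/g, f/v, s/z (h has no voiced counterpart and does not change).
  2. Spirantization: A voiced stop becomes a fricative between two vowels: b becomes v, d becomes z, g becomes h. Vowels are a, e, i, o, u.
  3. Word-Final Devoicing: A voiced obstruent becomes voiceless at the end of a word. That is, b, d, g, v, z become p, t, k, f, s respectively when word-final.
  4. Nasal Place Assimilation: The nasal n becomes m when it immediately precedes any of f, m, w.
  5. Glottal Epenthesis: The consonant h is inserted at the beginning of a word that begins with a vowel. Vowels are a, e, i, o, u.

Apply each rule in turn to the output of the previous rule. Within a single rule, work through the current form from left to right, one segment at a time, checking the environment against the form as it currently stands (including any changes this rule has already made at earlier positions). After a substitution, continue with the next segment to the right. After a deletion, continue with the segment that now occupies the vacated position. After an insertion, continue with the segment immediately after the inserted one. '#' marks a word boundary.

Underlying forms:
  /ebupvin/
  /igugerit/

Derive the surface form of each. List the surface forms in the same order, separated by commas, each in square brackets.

/ebupvin/:
  1 Progressive Voicing Assimilation: [ebupvin] → [ebupfin]
  2 Spirantization: [ebupfin] → [evupfin]
  3 Word-Final Devoicing: no change — [evupfin]
  4 Nasal Place Assimilation: no change — [evupfin]
  5 Glottal Epenthesis: [evupfin] → [hevupfin]
/igugerit/:
  1 Progressive Voicing Assimilation: no change — [igugerit]
  2 Spirantization: [igugerit] → [ihuherit]
  3 Word-Final Devoicing: no change — [ihuherit]
  4 Nasal Place Assimilation: no change — [ihuherit]
  5 Glottal Epenthesis: [ihuherit] → [hihuherit]

[hevupfin], [hihuherit]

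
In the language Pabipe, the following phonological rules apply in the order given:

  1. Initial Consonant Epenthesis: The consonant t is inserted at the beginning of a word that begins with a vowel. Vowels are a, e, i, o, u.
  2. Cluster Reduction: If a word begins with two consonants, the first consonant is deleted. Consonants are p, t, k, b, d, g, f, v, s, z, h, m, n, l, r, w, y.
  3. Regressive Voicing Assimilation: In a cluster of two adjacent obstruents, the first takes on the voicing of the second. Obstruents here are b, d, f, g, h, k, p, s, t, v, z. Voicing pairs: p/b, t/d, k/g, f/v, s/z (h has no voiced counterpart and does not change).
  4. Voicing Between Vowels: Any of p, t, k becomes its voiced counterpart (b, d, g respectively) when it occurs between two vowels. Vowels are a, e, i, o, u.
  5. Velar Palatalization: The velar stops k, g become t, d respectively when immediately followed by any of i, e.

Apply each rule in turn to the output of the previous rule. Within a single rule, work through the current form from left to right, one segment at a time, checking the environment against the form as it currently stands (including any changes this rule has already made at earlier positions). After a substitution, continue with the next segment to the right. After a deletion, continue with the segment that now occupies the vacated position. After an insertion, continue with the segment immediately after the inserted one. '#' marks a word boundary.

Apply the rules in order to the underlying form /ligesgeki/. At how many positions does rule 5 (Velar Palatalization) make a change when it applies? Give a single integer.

1 Initial Consonant Epenthesis: no change — [ligesgeki]
2 Cluster Reduction: no change — [ligesgeki]
3 Regressive Voicing Assimilation: [ligesgeki] → [ligezgeki]
4 Voicing Between Vowels: [ligezgeki] → [ligezgegi]
5 Velar Palatalization: [ligezgegi] → [lidezdedi]
Rule 5 changed 3 position(s).

3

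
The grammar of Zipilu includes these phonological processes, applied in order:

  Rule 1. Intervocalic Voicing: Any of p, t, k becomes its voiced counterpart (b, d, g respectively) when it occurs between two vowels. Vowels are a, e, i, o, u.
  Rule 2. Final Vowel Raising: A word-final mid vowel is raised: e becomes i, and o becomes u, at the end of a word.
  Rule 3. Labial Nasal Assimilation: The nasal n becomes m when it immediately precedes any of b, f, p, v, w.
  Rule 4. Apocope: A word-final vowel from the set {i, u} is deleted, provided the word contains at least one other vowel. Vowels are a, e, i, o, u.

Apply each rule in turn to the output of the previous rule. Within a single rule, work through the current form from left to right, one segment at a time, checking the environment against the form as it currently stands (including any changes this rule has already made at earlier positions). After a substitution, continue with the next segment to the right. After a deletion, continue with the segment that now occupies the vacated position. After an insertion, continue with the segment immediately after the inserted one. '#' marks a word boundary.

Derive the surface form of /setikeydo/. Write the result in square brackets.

[sedigeyd]

Rule 1 Intervocalic Voicing: [setikeydo] → [sedigeydo]
Rule 2 Final Vowel Raising: [sedigeydo] → [sedigeydu]
Rule 3 Labial Nasal Assimilation: no change — [sedigeydu]
Rule 4 Apocope: [sedigeydu] → [sedigeyd]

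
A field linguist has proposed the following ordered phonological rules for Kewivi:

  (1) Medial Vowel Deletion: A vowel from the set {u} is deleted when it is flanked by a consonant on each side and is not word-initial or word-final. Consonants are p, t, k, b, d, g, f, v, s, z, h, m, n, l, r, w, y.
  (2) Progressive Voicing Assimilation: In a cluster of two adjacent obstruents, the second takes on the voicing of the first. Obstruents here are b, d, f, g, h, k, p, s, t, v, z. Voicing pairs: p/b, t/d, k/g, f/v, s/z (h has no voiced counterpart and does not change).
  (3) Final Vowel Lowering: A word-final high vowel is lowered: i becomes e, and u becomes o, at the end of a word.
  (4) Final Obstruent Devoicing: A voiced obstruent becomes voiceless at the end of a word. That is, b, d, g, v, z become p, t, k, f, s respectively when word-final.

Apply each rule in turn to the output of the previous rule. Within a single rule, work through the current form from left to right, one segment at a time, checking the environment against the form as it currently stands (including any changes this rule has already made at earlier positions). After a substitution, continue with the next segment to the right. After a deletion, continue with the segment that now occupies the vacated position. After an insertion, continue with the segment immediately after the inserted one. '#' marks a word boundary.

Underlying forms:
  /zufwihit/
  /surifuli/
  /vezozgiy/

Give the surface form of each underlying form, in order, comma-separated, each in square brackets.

[zvwihit], [srifle], [vezozgiy]

/zufwihit/:
  (1) Medial Vowel Deletion: [zufwihit] → [zfwihit]
  (2) Progressive Voicing Assimilation: [zfwihit] → [zvwihit]
  (3) Final Vowel Lowering: no change — [zvwihit]
  (4) Final Obstruent Devoicing: no change — [zvwihit]
/surifuli/:
  (1) Medial Vowel Deletion: [surifuli] → [srifli]
  (2) Progressive Voicing Assimilation: no change — [srifli]
  (3) Final Vowel Lowering: [srifli] → [srifle]
  (4) Final Obstruent Devoicing: no change — [srifle]
/vezozgiy/:
  (1) Medial Vowel Deletion: no change — [vezozgiy]
  (2) Progressive Voicing Assimilation: no change — [vezozgiy]
  (3) Final Vowel Lowering: no change — [vezozgiy]
  (4) Final Obstruent Devoicing: no change — [vezozgiy]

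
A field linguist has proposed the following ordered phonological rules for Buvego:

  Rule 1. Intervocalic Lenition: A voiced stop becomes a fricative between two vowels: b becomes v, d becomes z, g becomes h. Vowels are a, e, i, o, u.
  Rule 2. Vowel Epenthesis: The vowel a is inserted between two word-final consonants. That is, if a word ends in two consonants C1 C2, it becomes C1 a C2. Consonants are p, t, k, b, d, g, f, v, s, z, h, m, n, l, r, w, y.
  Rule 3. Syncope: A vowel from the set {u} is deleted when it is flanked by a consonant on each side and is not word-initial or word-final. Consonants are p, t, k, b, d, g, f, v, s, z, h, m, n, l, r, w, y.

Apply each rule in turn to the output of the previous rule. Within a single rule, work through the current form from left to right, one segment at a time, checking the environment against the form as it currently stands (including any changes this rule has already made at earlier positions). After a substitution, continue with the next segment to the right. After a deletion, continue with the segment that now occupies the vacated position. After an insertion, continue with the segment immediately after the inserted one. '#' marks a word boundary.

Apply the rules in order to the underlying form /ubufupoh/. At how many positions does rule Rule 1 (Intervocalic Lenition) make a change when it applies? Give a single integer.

1

Rule 1 Intervocalic Lenition: [ubufupoh] → [uvufupoh]
Rule 2 Vowel Epenthesis: no change — [uvufupoh]
Rule 3 Syncope: [uvufupoh] → [uvfpoh]
Rule Rule 1 changed 1 position(s).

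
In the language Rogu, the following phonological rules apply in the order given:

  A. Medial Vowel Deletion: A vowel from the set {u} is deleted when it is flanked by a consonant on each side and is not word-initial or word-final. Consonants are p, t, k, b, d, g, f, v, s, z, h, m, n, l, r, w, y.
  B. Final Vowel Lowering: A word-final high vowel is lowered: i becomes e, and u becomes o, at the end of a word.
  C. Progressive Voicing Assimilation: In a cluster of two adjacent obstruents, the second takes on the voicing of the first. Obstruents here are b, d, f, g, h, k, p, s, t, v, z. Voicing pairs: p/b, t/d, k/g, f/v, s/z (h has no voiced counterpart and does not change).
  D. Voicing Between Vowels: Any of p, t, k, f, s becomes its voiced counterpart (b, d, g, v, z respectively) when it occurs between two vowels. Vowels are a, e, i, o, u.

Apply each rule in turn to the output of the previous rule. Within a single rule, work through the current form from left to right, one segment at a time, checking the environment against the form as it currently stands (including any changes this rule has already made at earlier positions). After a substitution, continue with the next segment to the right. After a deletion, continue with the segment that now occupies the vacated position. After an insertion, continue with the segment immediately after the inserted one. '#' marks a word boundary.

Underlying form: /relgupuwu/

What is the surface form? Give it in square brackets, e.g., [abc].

A Medial Vowel Deletion: [relgupuwu] → [relgpwu]
B Final Vowel Lowering: [relgpwu] → [relgpwo]
C Progressive Voicing Assimilation: [relgpwo] → [relgbwo]
D Voicing Between Vowels: no change — [relgbwo]

[relgbwo]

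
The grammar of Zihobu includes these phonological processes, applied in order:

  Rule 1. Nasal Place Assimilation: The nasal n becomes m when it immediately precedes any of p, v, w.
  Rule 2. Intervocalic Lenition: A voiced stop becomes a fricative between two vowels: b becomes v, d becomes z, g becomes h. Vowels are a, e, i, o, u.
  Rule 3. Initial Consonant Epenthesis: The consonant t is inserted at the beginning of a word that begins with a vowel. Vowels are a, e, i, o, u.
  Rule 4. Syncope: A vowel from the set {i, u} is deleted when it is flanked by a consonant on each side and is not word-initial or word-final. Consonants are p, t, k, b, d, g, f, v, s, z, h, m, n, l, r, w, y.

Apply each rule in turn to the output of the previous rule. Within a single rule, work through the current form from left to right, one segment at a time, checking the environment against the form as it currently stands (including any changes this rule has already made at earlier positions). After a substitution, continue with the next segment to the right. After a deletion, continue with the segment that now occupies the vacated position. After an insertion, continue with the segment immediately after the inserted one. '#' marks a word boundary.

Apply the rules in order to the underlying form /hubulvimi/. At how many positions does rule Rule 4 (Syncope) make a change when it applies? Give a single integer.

Rule 1 Nasal Place Assimilation: no change — [hubulvimi]
Rule 2 Intervocalic Lenition: [hubulvimi] → [huvulvimi]
Rule 3 Initial Consonant Epenthesis: no change — [huvulvimi]
Rule 4 Syncope: [huvulvimi] → [hvlvmi]
Rule Rule 4 changed 3 position(s).

3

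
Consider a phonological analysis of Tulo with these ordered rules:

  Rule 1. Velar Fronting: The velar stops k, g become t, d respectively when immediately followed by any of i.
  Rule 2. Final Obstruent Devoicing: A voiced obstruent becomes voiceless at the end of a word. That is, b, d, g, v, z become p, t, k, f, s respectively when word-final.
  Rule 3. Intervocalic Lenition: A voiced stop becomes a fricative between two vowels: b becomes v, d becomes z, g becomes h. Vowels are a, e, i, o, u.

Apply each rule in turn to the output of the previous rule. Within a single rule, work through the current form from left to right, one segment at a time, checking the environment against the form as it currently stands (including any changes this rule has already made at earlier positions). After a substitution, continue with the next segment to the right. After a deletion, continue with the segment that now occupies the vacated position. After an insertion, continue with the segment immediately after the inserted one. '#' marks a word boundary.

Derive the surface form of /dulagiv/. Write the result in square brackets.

Rule 1 Velar Fronting: [dulagiv] → [duladiv]
Rule 2 Final Obstruent Devoicing: [duladiv] → [duladif]
Rule 3 Intervocalic Lenition: [duladif] → [dulazif]

[dulazif]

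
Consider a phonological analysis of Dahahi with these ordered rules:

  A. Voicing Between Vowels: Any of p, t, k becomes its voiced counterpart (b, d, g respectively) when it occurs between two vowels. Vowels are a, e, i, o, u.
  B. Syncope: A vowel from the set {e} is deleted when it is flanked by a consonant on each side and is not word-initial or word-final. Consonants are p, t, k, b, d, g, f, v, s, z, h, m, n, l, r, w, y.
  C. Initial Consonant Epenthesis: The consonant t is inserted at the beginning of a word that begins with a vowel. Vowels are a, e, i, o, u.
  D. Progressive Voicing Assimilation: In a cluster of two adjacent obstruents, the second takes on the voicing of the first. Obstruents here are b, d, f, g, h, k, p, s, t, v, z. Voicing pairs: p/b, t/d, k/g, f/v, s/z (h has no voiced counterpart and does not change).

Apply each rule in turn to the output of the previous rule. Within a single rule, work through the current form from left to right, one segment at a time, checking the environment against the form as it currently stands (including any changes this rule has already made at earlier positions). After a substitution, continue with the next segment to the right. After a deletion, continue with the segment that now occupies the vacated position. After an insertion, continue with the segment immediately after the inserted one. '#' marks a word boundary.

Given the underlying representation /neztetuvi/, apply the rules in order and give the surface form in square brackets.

A Voicing Between Vowels: [neztetuvi] → [nezteduvi]
B Syncope: [nezteduvi] → [nztduvi]
C Initial Consonant Epenthesis: no change — [nztduvi]
D Progressive Voicing Assimilation: [nztduvi] → [nzdduvi]

[nzdduvi]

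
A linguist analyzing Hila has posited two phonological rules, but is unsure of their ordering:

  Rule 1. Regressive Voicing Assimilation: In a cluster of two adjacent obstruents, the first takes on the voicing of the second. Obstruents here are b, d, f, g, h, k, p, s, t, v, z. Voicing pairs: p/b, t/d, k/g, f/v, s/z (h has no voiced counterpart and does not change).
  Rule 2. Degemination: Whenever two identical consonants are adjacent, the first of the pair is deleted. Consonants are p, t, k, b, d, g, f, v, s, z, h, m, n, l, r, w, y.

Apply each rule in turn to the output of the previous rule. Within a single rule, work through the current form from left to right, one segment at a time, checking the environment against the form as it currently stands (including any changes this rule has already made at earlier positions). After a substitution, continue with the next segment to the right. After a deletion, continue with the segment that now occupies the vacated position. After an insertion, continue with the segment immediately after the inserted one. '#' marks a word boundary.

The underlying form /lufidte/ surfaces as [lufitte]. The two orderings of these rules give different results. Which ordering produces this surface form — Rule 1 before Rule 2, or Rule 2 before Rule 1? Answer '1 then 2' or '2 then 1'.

2 then 1

Order 1 then 2:
  1 Regressive Voicing Assimilation: [lufidte] → [lufitte]
  2 Degemination: [lufitte] → [lufite]
  result: [lufite]
Order 2 then 1:
  2 Degemination: no change — [lufidte]
  1 Regressive Voicing Assimilation: [lufidte] → [lufitte]
  result: [lufitte]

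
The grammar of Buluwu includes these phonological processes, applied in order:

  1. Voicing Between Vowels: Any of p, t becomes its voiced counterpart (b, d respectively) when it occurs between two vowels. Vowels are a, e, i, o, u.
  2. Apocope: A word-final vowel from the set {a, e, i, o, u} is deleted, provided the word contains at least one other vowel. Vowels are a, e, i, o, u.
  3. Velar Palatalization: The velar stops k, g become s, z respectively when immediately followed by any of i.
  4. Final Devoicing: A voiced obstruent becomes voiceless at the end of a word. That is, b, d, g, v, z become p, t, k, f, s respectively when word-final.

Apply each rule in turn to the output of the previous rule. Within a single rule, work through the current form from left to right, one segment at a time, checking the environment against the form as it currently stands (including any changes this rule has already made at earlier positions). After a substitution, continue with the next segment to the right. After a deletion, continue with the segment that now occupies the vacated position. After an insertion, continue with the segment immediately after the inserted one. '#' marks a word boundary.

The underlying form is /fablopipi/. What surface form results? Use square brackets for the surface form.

1 Voicing Between Vowels: [fablopipi] → [fablobibi]
2 Apocope: [fablobibi] → [fablobib]
3 Velar Palatalization: no change — [fablobib]
4 Final Devoicing: [fablobib] → [fablobip]

[fablobip]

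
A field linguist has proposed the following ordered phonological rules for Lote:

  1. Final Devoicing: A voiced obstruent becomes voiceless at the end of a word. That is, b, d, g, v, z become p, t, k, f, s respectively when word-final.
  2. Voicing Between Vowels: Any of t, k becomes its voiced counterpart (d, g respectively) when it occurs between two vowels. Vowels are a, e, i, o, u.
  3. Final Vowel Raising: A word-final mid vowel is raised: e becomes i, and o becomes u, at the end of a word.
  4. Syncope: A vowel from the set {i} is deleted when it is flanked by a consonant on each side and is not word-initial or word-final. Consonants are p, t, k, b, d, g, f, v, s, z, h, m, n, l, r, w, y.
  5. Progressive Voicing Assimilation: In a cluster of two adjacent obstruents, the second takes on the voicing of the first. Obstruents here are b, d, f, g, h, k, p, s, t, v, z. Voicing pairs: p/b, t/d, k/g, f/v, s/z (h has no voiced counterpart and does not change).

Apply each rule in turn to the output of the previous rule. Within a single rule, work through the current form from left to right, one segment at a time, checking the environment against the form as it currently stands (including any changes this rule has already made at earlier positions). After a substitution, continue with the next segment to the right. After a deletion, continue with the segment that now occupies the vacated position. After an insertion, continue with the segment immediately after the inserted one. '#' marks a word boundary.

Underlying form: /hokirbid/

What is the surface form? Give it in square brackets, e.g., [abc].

1 Final Devoicing: [hokirbid] → [hokirbit]
2 Voicing Between Vowels: [hokirbit] → [hogirbit]
3 Final Vowel Raising: no change — [hogirbit]
4 Syncope: [hogirbit] → [hogrbt]
5 Progressive Voicing Assimilation: [hogrbt] → [hogrbd]

[hogrbd]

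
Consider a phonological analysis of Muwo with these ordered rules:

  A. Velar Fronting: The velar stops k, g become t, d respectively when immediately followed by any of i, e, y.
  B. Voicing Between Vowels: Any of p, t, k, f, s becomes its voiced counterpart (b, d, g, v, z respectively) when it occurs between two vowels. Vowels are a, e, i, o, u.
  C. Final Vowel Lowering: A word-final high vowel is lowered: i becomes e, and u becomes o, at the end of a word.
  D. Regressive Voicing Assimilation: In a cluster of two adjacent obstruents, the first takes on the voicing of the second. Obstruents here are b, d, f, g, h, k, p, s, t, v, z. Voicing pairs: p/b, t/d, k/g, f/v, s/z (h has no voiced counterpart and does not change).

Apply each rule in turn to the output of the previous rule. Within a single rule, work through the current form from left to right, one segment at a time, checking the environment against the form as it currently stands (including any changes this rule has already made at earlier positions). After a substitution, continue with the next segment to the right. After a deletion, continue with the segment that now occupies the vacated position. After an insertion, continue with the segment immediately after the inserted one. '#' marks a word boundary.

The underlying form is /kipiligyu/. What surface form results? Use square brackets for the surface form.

A Velar Fronting: [kipiligyu] → [tipilidyu]
B Voicing Between Vowels: [tipilidyu] → [tibilidyu]
C Final Vowel Lowering: [tibilidyu] → [tibilidyo]
D Regressive Voicing Assimilation: no change — [tibilidyo]

[tibilidyo]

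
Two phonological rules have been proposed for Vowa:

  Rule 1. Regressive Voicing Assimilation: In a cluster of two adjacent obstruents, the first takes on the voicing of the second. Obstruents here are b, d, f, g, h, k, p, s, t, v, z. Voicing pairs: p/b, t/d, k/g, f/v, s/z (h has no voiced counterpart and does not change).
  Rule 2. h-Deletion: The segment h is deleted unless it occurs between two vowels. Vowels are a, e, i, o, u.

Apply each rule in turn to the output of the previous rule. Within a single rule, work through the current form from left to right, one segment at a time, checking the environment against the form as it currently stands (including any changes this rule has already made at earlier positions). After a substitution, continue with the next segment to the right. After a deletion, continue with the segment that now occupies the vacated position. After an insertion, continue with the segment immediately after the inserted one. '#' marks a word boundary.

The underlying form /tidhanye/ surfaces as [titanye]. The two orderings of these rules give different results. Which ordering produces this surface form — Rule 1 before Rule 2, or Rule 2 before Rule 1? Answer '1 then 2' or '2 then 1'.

Order 1 then 2:
  1 Regressive Voicing Assimilation: [tidhanye] → [tithanye]
  2 h-Deletion: [tithanye] → [titanye]
  result: [titanye]
Order 2 then 1:
  2 h-Deletion: [tidhanye] → [tidanye]
  1 Regressive Voicing Assimilation: no change — [tidanye]
  result: [tidanye]

1 then 2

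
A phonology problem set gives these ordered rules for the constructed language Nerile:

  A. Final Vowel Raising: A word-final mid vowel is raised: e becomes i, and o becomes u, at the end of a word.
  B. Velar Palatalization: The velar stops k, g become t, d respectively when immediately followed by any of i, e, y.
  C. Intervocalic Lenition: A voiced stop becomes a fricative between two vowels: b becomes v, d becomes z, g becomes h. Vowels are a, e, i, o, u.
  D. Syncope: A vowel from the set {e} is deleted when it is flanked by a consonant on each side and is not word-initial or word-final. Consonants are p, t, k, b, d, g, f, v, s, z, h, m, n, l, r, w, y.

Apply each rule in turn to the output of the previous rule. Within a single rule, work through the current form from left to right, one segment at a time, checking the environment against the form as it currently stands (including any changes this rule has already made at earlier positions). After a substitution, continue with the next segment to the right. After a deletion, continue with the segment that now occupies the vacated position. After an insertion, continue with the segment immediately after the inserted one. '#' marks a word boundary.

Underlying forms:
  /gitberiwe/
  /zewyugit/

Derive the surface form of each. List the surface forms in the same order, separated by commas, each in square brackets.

/gitberiwe/:
  A Final Vowel Raising: [gitberiwe] → [gitberiwi]
  B Velar Palatalization: [gitberiwi] → [ditberiwi]
  C Intervocalic Lenition: no change — [ditberiwi]
  D Syncope: [ditberiwi] → [ditbriwi]
/zewyugit/:
  A Final Vowel Raising: no change — [zewyugit]
  B Velar Palatalization: [zewyugit] → [zewyudit]
  C Intervocalic Lenition: [zewyudit] → [zewyuzit]
  D Syncope: [zewyuzit] → [zwyuzit]

[ditbriwi], [zwyuzit]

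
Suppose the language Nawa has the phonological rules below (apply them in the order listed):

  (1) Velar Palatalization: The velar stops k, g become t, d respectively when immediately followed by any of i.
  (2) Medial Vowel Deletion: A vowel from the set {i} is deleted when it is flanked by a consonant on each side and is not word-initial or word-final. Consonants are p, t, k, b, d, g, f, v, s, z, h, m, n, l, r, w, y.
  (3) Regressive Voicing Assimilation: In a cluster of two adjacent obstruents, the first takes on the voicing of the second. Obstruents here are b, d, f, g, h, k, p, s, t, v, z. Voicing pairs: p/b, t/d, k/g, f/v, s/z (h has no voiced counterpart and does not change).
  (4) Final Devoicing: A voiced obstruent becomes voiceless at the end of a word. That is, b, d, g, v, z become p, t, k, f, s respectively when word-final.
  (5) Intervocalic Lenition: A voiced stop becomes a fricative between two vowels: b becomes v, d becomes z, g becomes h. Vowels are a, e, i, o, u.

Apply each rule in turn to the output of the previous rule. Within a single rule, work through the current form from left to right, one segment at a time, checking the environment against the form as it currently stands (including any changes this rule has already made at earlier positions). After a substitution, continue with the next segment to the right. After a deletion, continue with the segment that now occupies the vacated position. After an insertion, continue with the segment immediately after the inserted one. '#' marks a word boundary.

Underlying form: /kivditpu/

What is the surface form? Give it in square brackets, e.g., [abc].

[dvttpu]

(1) Velar Palatalization: [kivditpu] → [tivditpu]
(2) Medial Vowel Deletion: [tivditpu] → [tvdtpu]
(3) Regressive Voicing Assimilation: [tvdtpu] → [dvttpu]
(4) Final Devoicing: no change — [dvttpu]
(5) Intervocalic Lenition: no change — [dvttpu]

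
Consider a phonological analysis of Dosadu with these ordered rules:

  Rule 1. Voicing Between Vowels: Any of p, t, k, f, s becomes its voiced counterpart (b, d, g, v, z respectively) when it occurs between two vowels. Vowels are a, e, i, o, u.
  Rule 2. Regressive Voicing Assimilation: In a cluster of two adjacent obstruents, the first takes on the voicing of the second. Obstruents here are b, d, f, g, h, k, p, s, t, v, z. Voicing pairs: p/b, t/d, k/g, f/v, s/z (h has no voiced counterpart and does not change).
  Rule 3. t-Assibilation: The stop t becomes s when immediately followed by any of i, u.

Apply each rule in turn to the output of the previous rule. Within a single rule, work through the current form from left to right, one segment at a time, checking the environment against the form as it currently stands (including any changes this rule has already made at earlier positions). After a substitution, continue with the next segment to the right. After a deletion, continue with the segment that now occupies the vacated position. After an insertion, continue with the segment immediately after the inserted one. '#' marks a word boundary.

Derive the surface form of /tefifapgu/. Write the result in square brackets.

[tevivabgu]

Rule 1 Voicing Between Vowels: [tefifapgu] → [tevivapgu]
Rule 2 Regressive Voicing Assimilation: [tevivapgu] → [tevivabgu]
Rule 3 t-Assibilation: no change — [tevivabgu]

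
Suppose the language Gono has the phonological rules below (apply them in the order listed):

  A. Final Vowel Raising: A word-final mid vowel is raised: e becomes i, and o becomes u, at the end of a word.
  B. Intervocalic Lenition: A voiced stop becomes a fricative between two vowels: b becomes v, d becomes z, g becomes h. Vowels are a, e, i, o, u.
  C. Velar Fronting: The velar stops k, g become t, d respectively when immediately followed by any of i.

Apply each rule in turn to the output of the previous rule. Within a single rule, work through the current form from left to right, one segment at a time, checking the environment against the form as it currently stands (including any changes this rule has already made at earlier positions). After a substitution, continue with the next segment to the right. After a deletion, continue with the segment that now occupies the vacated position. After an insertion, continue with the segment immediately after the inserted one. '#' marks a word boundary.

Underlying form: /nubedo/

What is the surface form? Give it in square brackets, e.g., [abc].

A Final Vowel Raising: [nubedo] → [nubedu]
B Intervocalic Lenition: [nubedu] → [nuvezu]
C Velar Fronting: no change — [nuvezu]

[nuvezu]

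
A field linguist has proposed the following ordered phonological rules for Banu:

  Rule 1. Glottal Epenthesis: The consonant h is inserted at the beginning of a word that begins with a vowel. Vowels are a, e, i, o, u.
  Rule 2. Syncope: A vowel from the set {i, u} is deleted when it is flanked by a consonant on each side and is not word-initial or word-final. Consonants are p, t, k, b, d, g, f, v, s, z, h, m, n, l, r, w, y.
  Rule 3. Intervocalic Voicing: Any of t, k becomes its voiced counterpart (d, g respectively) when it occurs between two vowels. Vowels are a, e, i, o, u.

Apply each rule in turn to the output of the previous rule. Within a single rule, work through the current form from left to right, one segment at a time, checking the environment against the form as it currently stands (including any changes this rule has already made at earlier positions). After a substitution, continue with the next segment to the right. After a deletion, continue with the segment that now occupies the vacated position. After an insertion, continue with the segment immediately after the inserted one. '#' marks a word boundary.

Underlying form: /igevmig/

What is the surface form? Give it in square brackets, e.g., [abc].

Rule 1 Glottal Epenthesis: [igevmig] → [higevmig]
Rule 2 Syncope: [higevmig] → [hgevmg]
Rule 3 Intervocalic Voicing: no change — [hgevmg]

[hgevmg]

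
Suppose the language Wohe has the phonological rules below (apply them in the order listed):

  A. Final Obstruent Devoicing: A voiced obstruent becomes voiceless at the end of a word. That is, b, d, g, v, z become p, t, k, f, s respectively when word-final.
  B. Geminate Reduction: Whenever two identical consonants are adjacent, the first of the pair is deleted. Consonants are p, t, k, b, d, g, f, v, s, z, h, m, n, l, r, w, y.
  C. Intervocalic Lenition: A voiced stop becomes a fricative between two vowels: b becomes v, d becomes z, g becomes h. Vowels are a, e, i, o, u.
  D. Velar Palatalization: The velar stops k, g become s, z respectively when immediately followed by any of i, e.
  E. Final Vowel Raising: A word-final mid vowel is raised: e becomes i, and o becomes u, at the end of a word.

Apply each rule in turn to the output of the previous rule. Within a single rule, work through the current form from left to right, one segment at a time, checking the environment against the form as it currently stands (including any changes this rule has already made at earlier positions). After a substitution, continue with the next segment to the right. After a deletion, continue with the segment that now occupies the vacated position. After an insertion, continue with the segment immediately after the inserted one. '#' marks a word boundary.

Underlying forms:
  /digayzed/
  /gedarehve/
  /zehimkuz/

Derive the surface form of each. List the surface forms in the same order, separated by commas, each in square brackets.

/digayzed/:
  A Final Obstruent Devoicing: [digayzed] → [digayzet]
  B Geminate Reduction: no change — [digayzet]
  C Intervocalic Lenition: [digayzet] → [dihayzet]
  D Velar Palatalization: no change — [dihayzet]
  E Final Vowel Raising: no change — [dihayzet]
/gedarehve/:
  A Final Obstruent Devoicing: no change — [gedarehve]
  B Geminate Reduction: no change — [gedarehve]
  C Intervocalic Lenition: [gedarehve] → [gezarehve]
  D Velar Palatalization: [gezarehve] → [zezarehve]
  E Final Vowel Raising: [zezarehve] → [zezarehvi]
/zehimkuz/:
  A Final Obstruent Devoicing: [zehimkuz] → [zehimkus]
  B Geminate Reduction: no change — [zehimkus]
  C Intervocalic Lenition: no change — [zehimkus]
  D Velar Palatalization: no change — [zehimkus]
  E Final Vowel Raising: no change — [zehimkus]

[dihayzet], [zezarehvi], [zehimkus]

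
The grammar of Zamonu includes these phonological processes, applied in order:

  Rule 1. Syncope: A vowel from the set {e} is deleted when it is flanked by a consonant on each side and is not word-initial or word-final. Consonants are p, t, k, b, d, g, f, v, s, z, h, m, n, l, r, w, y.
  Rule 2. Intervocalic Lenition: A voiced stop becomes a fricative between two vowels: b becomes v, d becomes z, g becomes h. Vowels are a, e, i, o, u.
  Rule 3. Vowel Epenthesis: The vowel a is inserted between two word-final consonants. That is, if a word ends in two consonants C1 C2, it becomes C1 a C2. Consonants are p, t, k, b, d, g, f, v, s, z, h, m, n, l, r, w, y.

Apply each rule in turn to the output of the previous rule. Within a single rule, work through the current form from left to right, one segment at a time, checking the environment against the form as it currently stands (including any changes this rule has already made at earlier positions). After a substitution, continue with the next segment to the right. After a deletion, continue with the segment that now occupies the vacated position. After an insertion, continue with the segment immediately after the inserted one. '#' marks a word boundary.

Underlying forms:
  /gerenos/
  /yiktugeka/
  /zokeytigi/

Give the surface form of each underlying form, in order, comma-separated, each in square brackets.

[grnos], [yiktugka], [zokytihi]

/gerenos/:
  Rule 1 Syncope: [gerenos] → [grnos]
  Rule 2 Intervocalic Lenition: no change — [grnos]
  Rule 3 Vowel Epenthesis: no change — [grnos]
/yiktugeka/:
  Rule 1 Syncope: [yiktugeka] → [yiktugka]
  Rule 2 Intervocalic Lenition: no change — [yiktugka]
  Rule 3 Vowel Epenthesis: no change — [yiktugka]
/zokeytigi/:
  Rule 1 Syncope: [zokeytigi] → [zokytigi]
  Rule 2 Intervocalic Lenition: [zokytigi] → [zokytihi]
  Rule 3 Vowel Epenthesis: no change — [zokytihi]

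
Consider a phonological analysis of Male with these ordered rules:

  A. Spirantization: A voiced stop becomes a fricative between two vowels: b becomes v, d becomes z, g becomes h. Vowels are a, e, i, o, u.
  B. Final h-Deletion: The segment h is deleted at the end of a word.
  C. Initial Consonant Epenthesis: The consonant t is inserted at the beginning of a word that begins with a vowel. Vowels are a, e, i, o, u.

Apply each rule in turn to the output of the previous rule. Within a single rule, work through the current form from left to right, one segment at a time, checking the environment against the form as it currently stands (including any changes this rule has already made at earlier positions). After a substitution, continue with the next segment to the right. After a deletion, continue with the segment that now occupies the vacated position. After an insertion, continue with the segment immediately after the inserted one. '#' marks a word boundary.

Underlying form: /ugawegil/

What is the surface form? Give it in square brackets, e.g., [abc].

[tuhawehil]

A Spirantization: [ugawegil] → [uhawehil]
B Final h-Deletion: no change — [uhawehil]
C Initial Consonant Epenthesis: [uhawehil] → [tuhawehil]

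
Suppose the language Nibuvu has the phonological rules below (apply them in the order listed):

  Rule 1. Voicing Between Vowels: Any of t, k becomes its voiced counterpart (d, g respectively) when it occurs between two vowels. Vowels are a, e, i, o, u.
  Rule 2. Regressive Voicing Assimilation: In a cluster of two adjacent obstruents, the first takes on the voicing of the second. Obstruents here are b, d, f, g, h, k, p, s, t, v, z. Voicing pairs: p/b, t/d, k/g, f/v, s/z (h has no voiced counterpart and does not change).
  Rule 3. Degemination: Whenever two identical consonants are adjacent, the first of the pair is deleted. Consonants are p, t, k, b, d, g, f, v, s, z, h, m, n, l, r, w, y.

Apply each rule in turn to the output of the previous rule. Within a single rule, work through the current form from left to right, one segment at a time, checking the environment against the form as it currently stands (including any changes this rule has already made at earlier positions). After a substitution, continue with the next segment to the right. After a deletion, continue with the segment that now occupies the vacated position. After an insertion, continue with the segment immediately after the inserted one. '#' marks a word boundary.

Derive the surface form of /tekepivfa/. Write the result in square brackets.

[tegepifa]

Rule 1 Voicing Between Vowels: [tekepivfa] → [tegepivfa]
Rule 2 Regressive Voicing Assimilation: [tegepivfa] → [tegepiffa]
Rule 3 Degemination: [tegepiffa] → [tegepifa]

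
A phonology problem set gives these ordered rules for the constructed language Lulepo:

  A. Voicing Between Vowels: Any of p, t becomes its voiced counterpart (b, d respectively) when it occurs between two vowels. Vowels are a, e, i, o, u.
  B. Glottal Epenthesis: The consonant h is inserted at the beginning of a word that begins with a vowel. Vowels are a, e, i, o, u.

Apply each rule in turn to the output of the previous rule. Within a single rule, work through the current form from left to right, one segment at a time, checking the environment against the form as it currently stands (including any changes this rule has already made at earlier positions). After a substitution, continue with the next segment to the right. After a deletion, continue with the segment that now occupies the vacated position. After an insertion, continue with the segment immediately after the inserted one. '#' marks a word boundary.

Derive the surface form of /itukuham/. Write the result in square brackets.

A Voicing Between Vowels: [itukuham] → [idukuham]
B Glottal Epenthesis: [idukuham] → [hidukuham]

[hidukuham]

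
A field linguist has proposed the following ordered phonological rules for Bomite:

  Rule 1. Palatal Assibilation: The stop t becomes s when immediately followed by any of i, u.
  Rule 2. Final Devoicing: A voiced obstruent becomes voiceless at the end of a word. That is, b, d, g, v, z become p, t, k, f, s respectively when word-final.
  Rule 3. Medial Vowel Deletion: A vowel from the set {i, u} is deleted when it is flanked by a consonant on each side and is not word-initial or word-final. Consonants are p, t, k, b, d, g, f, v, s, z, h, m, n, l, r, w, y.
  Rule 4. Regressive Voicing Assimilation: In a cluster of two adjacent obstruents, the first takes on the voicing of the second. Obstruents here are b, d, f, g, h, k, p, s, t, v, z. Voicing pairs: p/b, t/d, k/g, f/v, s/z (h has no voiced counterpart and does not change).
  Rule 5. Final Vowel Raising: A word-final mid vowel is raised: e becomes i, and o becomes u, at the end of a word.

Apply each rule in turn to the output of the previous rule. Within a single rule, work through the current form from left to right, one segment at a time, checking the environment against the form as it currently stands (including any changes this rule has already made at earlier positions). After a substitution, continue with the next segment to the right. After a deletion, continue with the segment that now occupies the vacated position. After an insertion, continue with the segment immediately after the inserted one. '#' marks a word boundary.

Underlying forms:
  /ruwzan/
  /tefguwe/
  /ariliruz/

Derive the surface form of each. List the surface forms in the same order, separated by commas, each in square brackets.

[rwzan], [tevgwi], [arlrs]

/ruwzan/:
  Rule 1 Palatal Assibilation: no change — [ruwzan]
  Rule 2 Final Devoicing: no change — [ruwzan]
  Rule 3 Medial Vowel Deletion: [ruwzan] → [rwzan]
  Rule 4 Regressive Voicing Assimilation: no change — [rwzan]
  Rule 5 Final Vowel Raising: no change — [rwzan]
/tefguwe/:
  Rule 1 Palatal Assibilation: no change — [tefguwe]
  Rule 2 Final Devoicing: no change — [tefguwe]
  Rule 3 Medial Vowel Deletion: [tefguwe] → [tefgwe]
  Rule 4 Regressive Voicing Assimilation: [tefgwe] → [tevgwe]
  Rule 5 Final Vowel Raising: [tevgwe] → [tevgwi]
/ariliruz/:
  Rule 1 Palatal Assibilation: no change — [ariliruz]
  Rule 2 Final Devoicing: [ariliruz] → [arilirus]
  Rule 3 Medial Vowel Deletion: [arilirus] → [arlrs]
  Rule 4 Regressive Voicing Assimilation: no change — [arlrs]
  Rule 5 Final Vowel Raising: no change — [arlrs]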